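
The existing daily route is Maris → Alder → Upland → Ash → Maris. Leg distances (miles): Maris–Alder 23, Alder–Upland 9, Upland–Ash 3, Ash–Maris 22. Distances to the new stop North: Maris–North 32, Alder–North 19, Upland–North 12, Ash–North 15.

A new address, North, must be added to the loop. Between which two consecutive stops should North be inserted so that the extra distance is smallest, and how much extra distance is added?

Minimum extra distance: 22 miles, inserting North between Alder and Upland.

Insertion cost between consecutive stops i–j is d(i,North) + d(North,j) − d(i,j):
  between Maris and Alder: 32 + 19 − 23 = 28
  between Alder and Upland: 19 + 12 − 9 = 22
  between Upland and Ash: 12 + 15 − 3 = 24
  between Ash and Maris: 15 + 32 − 22 = 25
Cheapest insertion is between Alder and Upland, adding 22.
New total = 57 + 22 = 79.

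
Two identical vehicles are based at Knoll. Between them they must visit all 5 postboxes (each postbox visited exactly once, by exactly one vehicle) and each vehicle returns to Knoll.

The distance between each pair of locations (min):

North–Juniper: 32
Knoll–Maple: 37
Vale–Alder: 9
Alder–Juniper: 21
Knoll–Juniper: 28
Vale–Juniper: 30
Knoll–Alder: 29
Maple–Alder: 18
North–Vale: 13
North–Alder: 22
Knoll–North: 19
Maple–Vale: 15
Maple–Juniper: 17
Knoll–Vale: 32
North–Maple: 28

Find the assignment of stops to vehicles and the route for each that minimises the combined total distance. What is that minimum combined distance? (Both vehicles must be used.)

Minimum combined distance: 136 min.

Check every non-empty split of the stops between the two vehicles; for each half take its own optimal tour:
  {North} + {Maple, Vale, Alder, Juniper}: 38 + 98 = 136
  {Maple} + {North, Vale, Alder, Juniper}: 74 + 90 = 164
  {North, Maple} + {Vale, Alder, Juniper}: 84 + 90 = 174
  {Vale} + {North, Maple, Alder, Juniper}: 64 + 104 = 168
  {North, Vale} + {Maple, Alder, Juniper}: 64 + 92 = 156
  {Maple, Vale} + {North, Alder, Juniper}: 84 + 90 = 174
  … (15 splits in total)
Best: vehicle 1 Knoll → North → Knoll = 38; vehicle 2 Knoll → Alder → Vale → Maple → Juniper → Knoll = 98; combined 136.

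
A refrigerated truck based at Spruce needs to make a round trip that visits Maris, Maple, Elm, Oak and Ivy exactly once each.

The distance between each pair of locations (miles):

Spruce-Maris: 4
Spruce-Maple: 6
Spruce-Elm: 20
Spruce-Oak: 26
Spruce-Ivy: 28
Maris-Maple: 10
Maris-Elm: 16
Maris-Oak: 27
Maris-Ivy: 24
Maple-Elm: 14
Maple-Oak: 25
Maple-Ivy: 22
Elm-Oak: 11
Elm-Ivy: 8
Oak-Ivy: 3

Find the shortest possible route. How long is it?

Shortest round trip = 62 miles.

There are 60 distinct closed tours to check (reversals are equivalent).
Spruce → Maris → Maple → Elm → Oak → Ivy → Spruce: 4+10+14+11+3+28 = 70
Spruce → Maris → Maple → Elm → Ivy → Oak → Spruce: 4+10+14+8+3+26 = 65
Spruce → Maris → Maple → Oak → Elm → Ivy → Spruce: 4+10+25+11+8+28 = 86
Spruce → Maris → Maple → Oak → Ivy → Elm → Spruce: 4+10+25+3+8+20 = 70
Spruce → Maris → Maple → Ivy → Elm → Oak → Spruce: 4+10+22+8+11+26 = 81
Spruce → Maris → Maple → Ivy → Oak → Elm → Spruce: 4+10+22+3+11+20 = 70
Spruce → Maris → Elm → Maple → Oak → Ivy → Spruce: 4+16+14+25+3+28 = 90
Spruce → Maris → Elm → Maple → Ivy → Oak → Spruce: 4+16+14+22+3+26 = 85
Spruce → Maris → Elm → Oak → Maple → Ivy → Spruce: 4+16+11+25+22+28 = 106
Spruce → Maris → Elm → Oak → Ivy → Maple → Spruce: 4+16+11+3+22+6 = 62
Spruce → Maris → Elm → Ivy → Maple → Oak → Spruce: 4+16+8+22+25+26 = 101
Spruce → Maris → Elm → Ivy → Oak → Maple → Spruce: 4+16+8+3+25+6 = 62
Spruce → Maris → Oak → Maple → Elm → Ivy → Spruce: 4+27+25+14+8+28 = 106
Spruce → Maris → Oak → Maple → Ivy → Elm → Spruce: 4+27+25+22+8+20 = 106
… (46 more)
The minimum is 62.
One optimal route: Spruce → Maris → Elm → Oak → Ivy → Maple → Spruce (or its reverse).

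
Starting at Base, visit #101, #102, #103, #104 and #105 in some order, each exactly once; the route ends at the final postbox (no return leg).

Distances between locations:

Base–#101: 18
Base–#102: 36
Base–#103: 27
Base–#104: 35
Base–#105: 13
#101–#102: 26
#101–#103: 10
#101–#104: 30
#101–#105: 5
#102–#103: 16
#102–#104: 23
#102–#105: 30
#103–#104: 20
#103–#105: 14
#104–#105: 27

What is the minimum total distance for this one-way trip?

There are 5! = 120 possible orderings.
Base→#101→#102→#103→#104→#105: 18+26+16+20+27 = 107
Base→#101→#102→#103→#105→#104: 18+26+16+14+27 = 101
Base→#101→#102→#104→#103→#105: 18+26+23+20+14 = 101
Base→#101→#102→#104→#105→#103: 18+26+23+27+14 = 108
Base→#101→#102→#105→#103→#104: 18+26+30+14+20 = 108
Base→#101→#102→#105→#104→#103: 18+26+30+27+20 = 121
Base→#101→#103→#102→#104→#105: 18+10+16+23+27 = 94
Base→#101→#103→#102→#105→#104: 18+10+16+30+27 = 101
Base→#101→#103→#104→#102→#105: 18+10+20+23+30 = 101
Base→#101→#103→#104→#105→#102: 18+10+20+27+30 = 105
Base→#101→#103→#105→#102→#104: 18+10+14+30+23 = 95
Base→#101→#103→#105→#104→#102: 18+10+14+27+23 = 92
Base→#101→#104→#102→#103→#105: 18+30+23+16+14 = 101
Base→#101→#104→#102→#105→#103: 18+30+23+30+14 = 115
… (106 more)
Base→#105→#101→#103→#102→#104: 13+5+10+16+23 = 67  ← best
The minimum is 67.
One shortest path: Base → #105 → #101 → #103 → #102 → #104.

67 — the minimum one-way total.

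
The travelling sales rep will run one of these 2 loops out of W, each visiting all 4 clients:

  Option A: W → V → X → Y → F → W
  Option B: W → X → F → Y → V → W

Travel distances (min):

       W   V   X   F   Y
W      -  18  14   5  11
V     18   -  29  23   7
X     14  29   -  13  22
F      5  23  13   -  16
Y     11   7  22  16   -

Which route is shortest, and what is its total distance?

68 min — Option B is the shortest.

Option A: 18 + 29 + 22 + 16 + 5 = 90
Option B: 14 + 13 + 16 + 7 + 18 = 68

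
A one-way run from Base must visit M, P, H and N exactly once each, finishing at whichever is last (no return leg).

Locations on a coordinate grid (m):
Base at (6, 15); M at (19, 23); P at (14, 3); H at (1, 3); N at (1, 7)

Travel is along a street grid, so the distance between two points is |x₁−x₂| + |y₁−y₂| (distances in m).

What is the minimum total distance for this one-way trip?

There are 4! = 24 possible orderings.
Base → M → P → H → N: 21+25+13+4 = 63
Base → M → P → N → H: 21+25+17+4 = 67
Base → M → H → P → N: 21+38+13+17 = 89
Base → M → H → N → P: 21+38+4+17 = 80
Base → M → N → P → H: 21+34+17+13 = 85
Base → M → N → H → P: 21+34+4+13 = 72
Base → P → M → H → N: 20+25+38+4 = 87
Base → P → M → N → H: 20+25+34+4 = 83
Base → P → H → M → N: 20+13+38+34 = 105
Base → P → H → N → M: 20+13+4+34 = 71
Base → P → N → M → H: 20+17+34+38 = 109
Base → P → N → H → M: 20+17+4+38 = 79
Base → H → M → P → N: 17+38+25+17 = 97
Base → H → M → N → P: 17+38+34+17 = 106
… (10 more)
Base → N → H → P → M: 13+4+13+25 = 55  ← best
The minimum is 55.
One shortest path: Base → N → H → P → M.

Shortest open route: 55 m.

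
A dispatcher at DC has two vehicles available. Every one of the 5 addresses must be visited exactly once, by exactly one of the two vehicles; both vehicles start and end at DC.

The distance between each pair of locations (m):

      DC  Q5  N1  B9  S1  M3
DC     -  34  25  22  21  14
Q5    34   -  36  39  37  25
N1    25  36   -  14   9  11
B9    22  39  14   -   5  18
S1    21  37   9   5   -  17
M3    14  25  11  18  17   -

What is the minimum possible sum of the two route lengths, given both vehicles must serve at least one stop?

Check every non-empty split of the stops between the two vehicles; for each half take its own optimal tour:
  {Q5} + {N1, B9, S1, M3}: 68 + 61 = 129
  {N1} + {Q5, B9, S1, M3}: 50 + 103 = 153
  {Q5, N1} + {B9, S1, M3}: 95 + 58 = 153
  {B9} + {Q5, N1, S1, M3}: 44 + 100 = 144
  {Q5, B9} + {N1, S1, M3}: 95 + 55 = 150
  {N1, B9} + {Q5, S1, M3}: 61 + 97 = 158
  … (15 splits in total)
Best: vehicle 1 DC → Q5 → DC = 68; vehicle 2 DC → B9 → S1 → N1 → M3 → DC = 61; combined 129.

Minimum combined distance: 129 m.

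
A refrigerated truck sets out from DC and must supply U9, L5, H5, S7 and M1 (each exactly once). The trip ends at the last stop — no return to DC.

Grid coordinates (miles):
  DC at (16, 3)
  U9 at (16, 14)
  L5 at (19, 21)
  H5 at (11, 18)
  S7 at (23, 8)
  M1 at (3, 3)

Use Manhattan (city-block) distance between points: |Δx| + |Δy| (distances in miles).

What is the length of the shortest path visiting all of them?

Minimum one-way distance = 69 miles.

There are 5! = 120 possible orderings.
DC - U9 - L5 - H5 - S7 - M1: 11+10+11+22+25 = 79
DC - U9 - L5 - H5 - M1 - S7: 11+10+11+23+25 = 80
DC - U9 - L5 - S7 - H5 - M1: 11+10+17+22+23 = 83
DC - U9 - L5 - S7 - M1 - H5: 11+10+17+25+23 = 86
DC - U9 - L5 - M1 - H5 - S7: 11+10+34+23+22 = 100
DC - U9 - L5 - M1 - S7 - H5: 11+10+34+25+22 = 102
DC - U9 - H5 - L5 - S7 - M1: 11+9+11+17+25 = 73
DC - U9 - H5 - L5 - M1 - S7: 11+9+11+34+25 = 90
DC - U9 - H5 - S7 - L5 - M1: 11+9+22+17+34 = 93
DC - U9 - H5 - S7 - M1 - L5: 11+9+22+25+34 = 101
DC - U9 - H5 - M1 - L5 - S7: 11+9+23+34+17 = 94
DC - U9 - H5 - M1 - S7 - L5: 11+9+23+25+17 = 85
DC - U9 - S7 - L5 - H5 - M1: 11+13+17+11+23 = 75
DC - U9 - S7 - L5 - M1 - H5: 11+13+17+34+23 = 98
… (106 more)
DC - S7 - U9 - L5 - H5 - M1: 12+13+10+11+23 = 69  ← best
The minimum is 69.
One shortest path: DC → S7 → U9 → L5 → H5 → M1.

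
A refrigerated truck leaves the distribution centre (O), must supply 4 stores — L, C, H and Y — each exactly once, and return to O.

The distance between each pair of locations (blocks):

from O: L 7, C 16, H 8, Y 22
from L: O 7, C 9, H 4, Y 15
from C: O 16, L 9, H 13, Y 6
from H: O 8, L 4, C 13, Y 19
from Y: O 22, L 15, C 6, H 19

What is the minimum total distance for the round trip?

Shortest round trip = 49 blocks.

O - L - C - H - Y - O: 7+9+13+19+22 = 70
O - L - C - Y - H - O: 7+9+6+19+8 = 49
O - L - H - C - Y - O: 7+4+13+6+22 = 52
O - L - H - Y - C - O: 7+4+19+6+16 = 52
O - L - Y - C - H - O: 7+15+6+13+8 = 49
O - L - Y - H - C - O: 7+15+19+13+16 = 70
O - C - L - H - Y - O: 16+9+4+19+22 = 70
O - C - L - Y - H - O: 16+9+15+19+8 = 67
O - C - H - L - Y - O: 16+13+4+15+22 = 70
O - C - Y - L - H - O: 16+6+15+4+8 = 49
O - H - L - C - Y - O: 8+4+9+6+22 = 49
O - H - C - L - Y - O: 8+13+9+15+22 = 67
The minimum is 49.
One optimal route: O → L → C → Y → H → O (or its reverse).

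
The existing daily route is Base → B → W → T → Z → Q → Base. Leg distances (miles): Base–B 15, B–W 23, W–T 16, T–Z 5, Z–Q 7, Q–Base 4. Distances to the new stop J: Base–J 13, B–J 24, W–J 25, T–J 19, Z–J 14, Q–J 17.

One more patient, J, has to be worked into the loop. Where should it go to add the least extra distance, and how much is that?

Minimum extra distance: 22 miles, inserting J between Base and B.

Insertion cost between consecutive stops i–j is d(i,J) + d(J,j) − d(i,j):
  between Base and B: 13 + 24 − 15 = 22
  between B and W: 24 + 25 − 23 = 26
  between W and T: 25 + 19 − 16 = 28
  between T and Z: 19 + 14 − 5 = 28
  between Z and Q: 14 + 17 − 7 = 24
  between Q and Base: 17 + 13 − 4 = 26
Cheapest insertion is between Base and B, adding 22.
New total = 70 + 22 = 92.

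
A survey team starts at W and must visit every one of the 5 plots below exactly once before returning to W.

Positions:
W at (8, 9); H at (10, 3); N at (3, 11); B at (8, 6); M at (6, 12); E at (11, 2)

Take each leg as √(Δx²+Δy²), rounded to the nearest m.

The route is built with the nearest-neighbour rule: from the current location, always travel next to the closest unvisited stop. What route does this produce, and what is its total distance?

W → [B:3 / M:4 / N:5 / H:6 / E:8] → B (3)
B → [H:4 / E:5 / M:6 / N:7] → H (4)
H → [E:1 / M:10 / N:11] → E (1)
E → [M:11 / N:12] → M (11)
M → [N:3] → N (3)
Return N→W: 5.
Total = 3 + 4 + 1 + 11 + 3 + 5 = 27.

27 m along W → B → H → E → M → N → W.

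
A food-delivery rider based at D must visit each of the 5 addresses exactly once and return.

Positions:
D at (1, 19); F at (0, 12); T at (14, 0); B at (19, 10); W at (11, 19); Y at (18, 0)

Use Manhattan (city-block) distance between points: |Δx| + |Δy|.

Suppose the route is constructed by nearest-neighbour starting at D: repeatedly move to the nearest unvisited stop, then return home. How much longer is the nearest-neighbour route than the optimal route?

14 longer than the optimal tour.

D: F=8, W=10, B=27, T=32, Y=36 ⇒ F
F: W=18, B=21, T=26, Y=30 ⇒ W
W: B=17, T=22, Y=26 ⇒ B
B: Y=11, T=15 ⇒ Y
Y: T=4 ⇒ T
NN route D → F → W → B → Y → T → D costs 90.
Optimal: D → F → T → Y → B → W → D costs 76 (by enumerating all 60 distinct tours).
Excess = 90 − 76 = 14.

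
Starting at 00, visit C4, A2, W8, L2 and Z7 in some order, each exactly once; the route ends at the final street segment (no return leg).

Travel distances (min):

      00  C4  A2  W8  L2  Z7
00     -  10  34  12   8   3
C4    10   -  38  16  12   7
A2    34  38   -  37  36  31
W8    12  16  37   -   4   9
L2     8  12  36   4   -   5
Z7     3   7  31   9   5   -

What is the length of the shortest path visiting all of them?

There are 5! = 120 possible orderings.
00 - C4 - A2 - W8 - L2 - Z7: 10+38+37+4+5 = 94
00 - C4 - A2 - W8 - Z7 - L2: 10+38+37+9+5 = 99
00 - C4 - A2 - L2 - W8 - Z7: 10+38+36+4+9 = 97
00 - C4 - A2 - L2 - Z7 - W8: 10+38+36+5+9 = 98
00 - C4 - A2 - Z7 - W8 - L2: 10+38+31+9+4 = 92
00 - C4 - A2 - Z7 - L2 - W8: 10+38+31+5+4 = 88
00 - C4 - W8 - A2 - L2 - Z7: 10+16+37+36+5 = 104
00 - C4 - W8 - A2 - Z7 - L2: 10+16+37+31+5 = 99
00 - C4 - W8 - L2 - A2 - Z7: 10+16+4+36+31 = 97
00 - C4 - W8 - L2 - Z7 - A2: 10+16+4+5+31 = 66
00 - C4 - W8 - Z7 - A2 - L2: 10+16+9+31+36 = 102
00 - C4 - W8 - Z7 - L2 - A2: 10+16+9+5+36 = 76
00 - C4 - L2 - A2 - W8 - Z7: 10+12+36+37+9 = 104
00 - C4 - L2 - A2 - Z7 - W8: 10+12+36+31+9 = 98
… (106 more)
00 - C4 - Z7 - L2 - W8 - A2: 10+7+5+4+37 = 63  ← best
The minimum is 63.
One shortest path: 00 → C4 → Z7 → L2 → W8 → A2.

Minimum one-way distance = 63 min.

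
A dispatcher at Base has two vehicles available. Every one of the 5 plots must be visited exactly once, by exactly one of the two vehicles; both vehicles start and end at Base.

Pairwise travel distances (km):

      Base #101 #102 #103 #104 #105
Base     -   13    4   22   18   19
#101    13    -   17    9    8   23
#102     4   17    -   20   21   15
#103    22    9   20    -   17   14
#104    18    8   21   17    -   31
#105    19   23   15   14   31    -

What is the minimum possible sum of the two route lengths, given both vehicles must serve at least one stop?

76 km — the smallest possible combined total.

Check every non-empty split of the stops between the two vehicles; for each half take its own optimal tour:
  {#101} + {#102, #103, #104, #105}: 26 + 68 = 94
  {#102} + {#101, #103, #104, #105}: 8 + 68 = 76
  {#101, #102} + {#103, #104, #105}: 34 + 68 = 102
  {#103} + {#101, #102, #104, #105}: 44 + 68 = 112
  {#101, #103} + {#102, #104, #105}: 44 + 68 = 112
  {#102, #103} + {#101, #104, #105}: 46 + 68 = 114
  … (15 splits in total)
Best: vehicle 1 Base → #102 → Base = 8; vehicle 2 Base → #104 → #101 → #103 → #105 → Base = 68; combined 76.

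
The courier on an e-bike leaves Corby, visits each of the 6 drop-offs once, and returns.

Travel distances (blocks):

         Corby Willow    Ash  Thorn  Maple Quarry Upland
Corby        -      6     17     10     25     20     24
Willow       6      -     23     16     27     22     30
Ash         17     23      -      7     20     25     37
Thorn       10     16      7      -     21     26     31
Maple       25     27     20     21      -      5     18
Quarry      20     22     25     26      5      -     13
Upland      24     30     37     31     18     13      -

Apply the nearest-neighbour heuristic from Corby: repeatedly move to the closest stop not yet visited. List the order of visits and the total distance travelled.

Total distance 91 blocks via the nearest-neighbour route Corby → Willow → Thorn → Ash → Maple → Quarry → Upland → Corby.

Corby → [Willow:6 / Thorn:10 / Ash:17 / Quarry:20 / Upland:24 / Maple:25] → Willow (6)
Willow → [Thorn:16 / Quarry:22 / Ash:23 / Maple:27 / Upland:30] → Thorn (16)
Thorn → [Ash:7 / Maple:21 / Quarry:26 / Upland:31] → Ash (7)
Ash → [Maple:20 / Quarry:25 / Upland:37] → Maple (20)
Maple → [Quarry:5 / Upland:18] → Quarry (5)
Quarry → [Upland:13] → Upland (13)
Return Upland→Corby: 24.
Total = 6 + 16 + 7 + 20 + 5 + 13 + 24 = 91.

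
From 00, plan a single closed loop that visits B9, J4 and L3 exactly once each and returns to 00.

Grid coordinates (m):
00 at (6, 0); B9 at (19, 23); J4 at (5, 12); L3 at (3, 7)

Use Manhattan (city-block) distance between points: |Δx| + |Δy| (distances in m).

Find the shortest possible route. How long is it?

With 3 stops there are 3!/2 = 3 distinct round trips (a route and its reverse cost the same).
00 → B9 → J4 → L3 → 00: 36+25+7+10 = 78
00 → B9 → L3 → J4 → 00: 36+32+7+13 = 88
00 → J4 → B9 → L3 → 00: 13+25+32+10 = 80
The minimum is 78.
One optimal route: 00 → B9 → J4 → L3 → 00 (or its reverse).

78 m — the shortest possible round trip.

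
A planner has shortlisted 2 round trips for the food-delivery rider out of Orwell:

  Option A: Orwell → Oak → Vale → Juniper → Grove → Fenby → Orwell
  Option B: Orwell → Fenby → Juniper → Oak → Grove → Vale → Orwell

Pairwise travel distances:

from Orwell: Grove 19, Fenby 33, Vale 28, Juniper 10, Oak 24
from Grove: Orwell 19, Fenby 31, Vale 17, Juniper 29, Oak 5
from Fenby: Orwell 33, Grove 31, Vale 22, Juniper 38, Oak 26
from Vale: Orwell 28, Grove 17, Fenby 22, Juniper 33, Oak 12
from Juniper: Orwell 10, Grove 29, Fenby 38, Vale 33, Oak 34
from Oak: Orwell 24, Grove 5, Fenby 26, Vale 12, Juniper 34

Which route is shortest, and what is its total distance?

155 — Option B is the shortest.

Option A: 24 + 12 + 33 + 29 + 31 + 33 = 162
Option B: 33 + 38 + 34 + 5 + 17 + 28 = 155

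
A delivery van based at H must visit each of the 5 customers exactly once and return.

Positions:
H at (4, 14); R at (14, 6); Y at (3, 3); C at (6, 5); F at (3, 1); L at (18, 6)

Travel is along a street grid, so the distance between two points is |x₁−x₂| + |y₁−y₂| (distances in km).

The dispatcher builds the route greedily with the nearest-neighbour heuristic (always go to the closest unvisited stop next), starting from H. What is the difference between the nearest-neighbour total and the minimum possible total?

Excess over optimum: 4 km.

From H: C=11, Y=12, F=14, R=18, L=22 → choose C (11).
From C: Y=5, F=7, R=9, L=13 → choose Y (5).
From Y: F=2, R=14, L=18 → choose F (2).
From F: R=16, L=20 → choose R (16).
From R: L=4 → choose L (4).
NN route H → C → Y → F → R → L → H costs 60.
Optimal: H → R → L → C → Y → F → H costs 56 (by enumerating all 60 distinct tours).
Excess = 60 − 56 = 4.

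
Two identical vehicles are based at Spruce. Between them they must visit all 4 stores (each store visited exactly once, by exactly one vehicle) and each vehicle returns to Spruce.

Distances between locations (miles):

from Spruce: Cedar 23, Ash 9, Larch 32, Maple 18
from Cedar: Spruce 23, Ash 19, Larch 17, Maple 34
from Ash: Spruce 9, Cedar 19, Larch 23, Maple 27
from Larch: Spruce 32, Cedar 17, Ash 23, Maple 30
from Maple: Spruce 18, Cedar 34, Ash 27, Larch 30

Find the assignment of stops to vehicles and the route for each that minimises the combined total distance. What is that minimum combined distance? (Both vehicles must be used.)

Check every non-empty split of the stops between the two vehicles; for each half take its own optimal tour:
  {Cedar} + {Ash, Larch, Maple}: 46 + 80 = 126
  {Ash} + {Cedar, Larch, Maple}: 18 + 88 = 106
  {Cedar, Ash} + {Larch, Maple}: 51 + 80 = 131
  {Larch} + {Cedar, Ash, Maple}: 64 + 80 = 144
  {Cedar, Larch} + {Ash, Maple}: 72 + 54 = 126
  {Ash, Larch} + {Cedar, Maple}: 64 + 75 = 139
  … (7 splits in total)
Best: vehicle 1 Spruce → Ash → Spruce = 18; vehicle 2 Spruce → Cedar → Larch → Maple → Spruce = 88; combined 106.

Minimum combined distance: 106 miles.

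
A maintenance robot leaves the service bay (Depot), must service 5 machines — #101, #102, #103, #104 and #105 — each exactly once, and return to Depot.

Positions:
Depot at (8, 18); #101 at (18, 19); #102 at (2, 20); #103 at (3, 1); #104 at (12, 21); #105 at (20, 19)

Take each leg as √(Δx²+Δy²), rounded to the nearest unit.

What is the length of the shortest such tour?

With 5 stops there are 5!/2 = 60 distinct round trips (a route and its reverse cost the same).
Depot - #101 - #102 - #103 - #104 - #105 - Depot: 10+16+19+22+8+12 = 87
Depot - #101 - #102 - #103 - #105 - #104 - Depot: 10+16+19+25+8+5 = 83
Depot - #101 - #102 - #104 - #103 - #105 - Depot: 10+16+10+22+25+12 = 95
Depot - #101 - #102 - #104 - #105 - #103 - Depot: 10+16+10+8+25+18 = 87
Depot - #101 - #102 - #105 - #103 - #104 - Depot: 10+16+18+25+22+5 = 96
Depot - #101 - #102 - #105 - #104 - #103 - Depot: 10+16+18+8+22+18 = 92
Depot - #101 - #103 - #102 - #104 - #105 - Depot: 10+23+19+10+8+12 = 82
Depot - #101 - #103 - #102 - #105 - #104 - Depot: 10+23+19+18+8+5 = 83
Depot - #101 - #103 - #104 - #102 - #105 - Depot: 10+23+22+10+18+12 = 95
Depot - #101 - #103 - #104 - #105 - #102 - Depot: 10+23+22+8+18+6 = 87
Depot - #101 - #103 - #105 - #102 - #104 - Depot: 10+23+25+18+10+5 = 91
Depot - #101 - #103 - #105 - #104 - #102 - Depot: 10+23+25+8+10+6 = 82
Depot - #101 - #104 - #102 - #103 - #105 - Depot: 10+6+10+19+25+12 = 82
Depot - #101 - #104 - #102 - #105 - #103 - Depot: 10+6+10+18+25+18 = 87
… (46 more)
Depot - #102 - #103 - #101 - #105 - #104 - Depot: 6+19+23+2+8+5 = 63  ← best
The minimum is 63.
One optimal route: Depot → #102 → #103 → #101 → #105 → #104 → Depot (or its reverse).

Minimum total distance: 63.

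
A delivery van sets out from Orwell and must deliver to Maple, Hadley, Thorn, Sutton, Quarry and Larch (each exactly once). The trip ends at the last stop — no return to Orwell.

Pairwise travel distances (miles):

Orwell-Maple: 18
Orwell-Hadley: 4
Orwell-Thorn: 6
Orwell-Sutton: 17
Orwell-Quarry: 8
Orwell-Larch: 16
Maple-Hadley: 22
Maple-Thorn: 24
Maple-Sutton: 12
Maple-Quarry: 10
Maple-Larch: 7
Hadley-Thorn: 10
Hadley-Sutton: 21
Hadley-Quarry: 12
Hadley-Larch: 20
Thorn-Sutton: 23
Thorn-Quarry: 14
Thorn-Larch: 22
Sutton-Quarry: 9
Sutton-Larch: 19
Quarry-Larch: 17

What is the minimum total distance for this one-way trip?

Shortest open route: 56 miles.

There are 6! = 720 possible orderings.
Orwell → Maple → Hadley → Thorn → Sutton → Quarry → Larch: 18+22+10+23+9+17 = 99
Orwell → Maple → Hadley → Thorn → Sutton → Larch → Quarry: 18+22+10+23+19+17 = 109
Orwell → Maple → Hadley → Thorn → Quarry → Sutton → Larch: 18+22+10+14+9+19 = 92
Orwell → Maple → Hadley → Thorn → Quarry → Larch → Sutton: 18+22+10+14+17+19 = 100
Orwell → Maple → Hadley → Thorn → Larch → Sutton → Quarry: 18+22+10+22+19+9 = 100
Orwell → Maple → Hadley → Thorn → Larch → Quarry → Sutton: 18+22+10+22+17+9 = 98
Orwell → Maple → Hadley → Sutton → Thorn → Quarry → Larch: 18+22+21+23+14+17 = 115
Orwell → Maple → Hadley → Sutton → Thorn → Larch → Quarry: 18+22+21+23+22+17 = 123
… (712 more)
Orwell → Hadley → Thorn → Quarry → Sutton → Maple → Larch: 4+10+14+9+12+7 = 56  ← best
The minimum is 56.
One shortest path: Orwell → Hadley → Thorn → Quarry → Sutton → Maple → Larch.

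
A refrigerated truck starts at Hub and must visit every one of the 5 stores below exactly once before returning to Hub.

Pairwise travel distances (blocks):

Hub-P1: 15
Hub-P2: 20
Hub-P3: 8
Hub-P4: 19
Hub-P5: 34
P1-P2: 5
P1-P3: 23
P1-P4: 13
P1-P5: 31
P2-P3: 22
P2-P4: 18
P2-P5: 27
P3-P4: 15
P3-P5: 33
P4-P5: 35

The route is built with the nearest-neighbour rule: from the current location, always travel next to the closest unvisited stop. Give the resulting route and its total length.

Hub → [P3:8 / P1:15 / P4:19 / P2:20 / P5:34] → P3 (8)
P3 → [P4:15 / P2:22 / P1:23 / P5:33] → P4 (15)
P4 → [P1:13 / P2:18 / P5:35] → P1 (13)
P1 → [P2:5 / P5:31] → P2 (5)
P2 → [P5:27] → P5 (27)
Return P5→Hub: 34.
Total = 8 + 15 + 13 + 5 + 27 + 34 = 102.

102 blocks along Hub → P3 → P4 → P1 → P2 → P5 → Hub.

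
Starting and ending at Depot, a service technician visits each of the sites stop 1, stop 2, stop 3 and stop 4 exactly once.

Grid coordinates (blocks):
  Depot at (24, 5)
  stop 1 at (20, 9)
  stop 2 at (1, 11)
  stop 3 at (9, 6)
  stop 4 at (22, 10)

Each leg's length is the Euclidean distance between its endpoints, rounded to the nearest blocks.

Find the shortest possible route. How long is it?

50 blocks — the shortest possible round trip.

With 4 stops there are 4!/2 = 12 distinct round trips (a route and its reverse cost the same).
Depot-stop 1-stop 2-stop 3-stop 4-Depot: 6+19+9+14+5 = 53
Depot-stop 1-stop 2-stop 4-stop 3-Depot: 6+19+21+14+15 = 75
Depot-stop 1-stop 3-stop 2-stop 4-Depot: 6+11+9+21+5 = 52
Depot-stop 1-stop 3-stop 4-stop 2-Depot: 6+11+14+21+24 = 76
Depot-stop 1-stop 4-stop 2-stop 3-Depot: 6+2+21+9+15 = 53
Depot-stop 1-stop 4-stop 3-stop 2-Depot: 6+2+14+9+24 = 55
Depot-stop 2-stop 1-stop 3-stop 4-Depot: 24+19+11+14+5 = 73
Depot-stop 2-stop 1-stop 4-stop 3-Depot: 24+19+2+14+15 = 74
Depot-stop 2-stop 3-stop 1-stop 4-Depot: 24+9+11+2+5 = 51
Depot-stop 2-stop 4-stop 1-stop 3-Depot: 24+21+2+11+15 = 73
Depot-stop 3-stop 1-stop 2-stop 4-Depot: 15+11+19+21+5 = 71
Depot-stop 3-stop 2-stop 1-stop 4-Depot: 15+9+19+2+5 = 50
The minimum is 50.
One optimal route: Depot → stop 3 → stop 2 → stop 1 → stop 4 → Depot (or its reverse).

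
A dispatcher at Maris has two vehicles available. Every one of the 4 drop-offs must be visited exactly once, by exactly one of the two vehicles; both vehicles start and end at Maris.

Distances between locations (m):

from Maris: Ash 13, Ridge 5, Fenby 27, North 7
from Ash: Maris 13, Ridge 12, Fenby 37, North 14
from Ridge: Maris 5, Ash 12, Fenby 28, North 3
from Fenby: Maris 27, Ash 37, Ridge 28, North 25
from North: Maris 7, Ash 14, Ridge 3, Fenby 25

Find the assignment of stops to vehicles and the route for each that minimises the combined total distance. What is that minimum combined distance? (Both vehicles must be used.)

Minimum combined distance: 86 m.

Try each way of splitting the stops between the two vehicles (each non-empty) and, for each split, find the best tour for each vehicle:
  {Ash} + {Ridge, Fenby, North}: 26 + 60 = 86
  {Ridge} + {Ash, Fenby, North}: 10 + 79 = 89
  {Ash, Ridge} + {Fenby, North}: 30 + 59 = 89
  {Fenby} + {Ash, Ridge, North}: 54 + 35 = 89
  {Ash, Fenby} + {Ridge, North}: 77 + 15 = 92
  {Ridge, Fenby} + {Ash, North}: 60 + 34 = 94
  … (7 splits in total)
Best: vehicle 1 Maris → Ash → Maris = 26; vehicle 2 Maris → Ridge → North → Fenby → Maris = 60; combined 86.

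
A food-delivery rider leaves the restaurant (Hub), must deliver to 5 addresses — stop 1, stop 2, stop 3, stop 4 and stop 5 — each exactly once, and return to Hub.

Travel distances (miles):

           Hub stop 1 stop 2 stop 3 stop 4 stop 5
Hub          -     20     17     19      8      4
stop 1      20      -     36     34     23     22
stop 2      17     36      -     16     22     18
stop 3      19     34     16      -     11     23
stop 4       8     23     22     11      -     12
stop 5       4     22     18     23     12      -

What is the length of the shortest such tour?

Minimum total distance: 92 miles.

Hub→stop 1→stop 2→stop 3→stop 4→stop 5→Hub: 20+36+16+11+12+4 = 99
Hub→stop 1→stop 2→stop 3→stop 5→stop 4→Hub: 20+36+16+23+12+8 = 115
Hub→stop 1→stop 2→stop 4→stop 3→stop 5→Hub: 20+36+22+11+23+4 = 116
Hub→stop 1→stop 2→stop 4→stop 5→stop 3→Hub: 20+36+22+12+23+19 = 132
Hub→stop 1→stop 2→stop 5→stop 3→stop 4→Hub: 20+36+18+23+11+8 = 116
Hub→stop 1→stop 2→stop 5→stop 4→stop 3→Hub: 20+36+18+12+11+19 = 116
Hub→stop 1→stop 3→stop 2→stop 4→stop 5→Hub: 20+34+16+22+12+4 = 108
Hub→stop 1→stop 3→stop 2→stop 5→stop 4→Hub: 20+34+16+18+12+8 = 108
Hub→stop 1→stop 3→stop 4→stop 2→stop 5→Hub: 20+34+11+22+18+4 = 109
Hub→stop 1→stop 3→stop 4→stop 5→stop 2→Hub: 20+34+11+12+18+17 = 112
Hub→stop 1→stop 3→stop 5→stop 2→stop 4→Hub: 20+34+23+18+22+8 = 125
Hub→stop 1→stop 3→stop 5→stop 4→stop 2→Hub: 20+34+23+12+22+17 = 128
Hub→stop 1→stop 4→stop 2→stop 3→stop 5→Hub: 20+23+22+16+23+4 = 108
Hub→stop 1→stop 4→stop 2→stop 5→stop 3→Hub: 20+23+22+18+23+19 = 125
… (46 more)
Hub→stop 1→stop 4→stop 3→stop 2→stop 5→Hub: 20+23+11+16+18+4 = 92  ← best
The minimum is 92.
One optimal route: Hub → stop 1 → stop 4 → stop 3 → stop 2 → stop 5 → Hub (or its reverse).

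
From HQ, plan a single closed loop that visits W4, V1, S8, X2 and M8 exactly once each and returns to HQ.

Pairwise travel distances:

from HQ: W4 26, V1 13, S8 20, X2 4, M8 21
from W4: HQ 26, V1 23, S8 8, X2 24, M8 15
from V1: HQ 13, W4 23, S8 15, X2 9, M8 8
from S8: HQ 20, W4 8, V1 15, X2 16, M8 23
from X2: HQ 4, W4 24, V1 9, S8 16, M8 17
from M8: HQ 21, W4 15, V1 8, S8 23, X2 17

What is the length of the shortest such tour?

There are 60 distinct closed tours to check (reversals are equivalent).
HQ - W4 - V1 - S8 - X2 - M8 - HQ: 26+23+15+16+17+21 = 118
HQ - W4 - V1 - S8 - M8 - X2 - HQ: 26+23+15+23+17+4 = 108
HQ - W4 - V1 - X2 - S8 - M8 - HQ: 26+23+9+16+23+21 = 118
HQ - W4 - V1 - X2 - M8 - S8 - HQ: 26+23+9+17+23+20 = 118
HQ - W4 - V1 - M8 - S8 - X2 - HQ: 26+23+8+23+16+4 = 100
HQ - W4 - V1 - M8 - X2 - S8 - HQ: 26+23+8+17+16+20 = 110
HQ - W4 - S8 - V1 - X2 - M8 - HQ: 26+8+15+9+17+21 = 96
HQ - W4 - S8 - V1 - M8 - X2 - HQ: 26+8+15+8+17+4 = 78
HQ - W4 - S8 - X2 - V1 - M8 - HQ: 26+8+16+9+8+21 = 88
HQ - W4 - S8 - X2 - M8 - V1 - HQ: 26+8+16+17+8+13 = 88
HQ - W4 - S8 - M8 - V1 - X2 - HQ: 26+8+23+8+9+4 = 78
HQ - W4 - S8 - M8 - X2 - V1 - HQ: 26+8+23+17+9+13 = 96
HQ - W4 - X2 - V1 - S8 - M8 - HQ: 26+24+9+15+23+21 = 118
HQ - W4 - X2 - V1 - M8 - S8 - HQ: 26+24+9+8+23+20 = 110
… (46 more)
HQ - V1 - M8 - W4 - S8 - X2 - HQ: 13+8+15+8+16+4 = 64  ← best
The minimum is 64.
One optimal route: HQ → V1 → M8 → W4 → S8 → X2 → HQ (or its reverse).

64 — the shortest possible round trip.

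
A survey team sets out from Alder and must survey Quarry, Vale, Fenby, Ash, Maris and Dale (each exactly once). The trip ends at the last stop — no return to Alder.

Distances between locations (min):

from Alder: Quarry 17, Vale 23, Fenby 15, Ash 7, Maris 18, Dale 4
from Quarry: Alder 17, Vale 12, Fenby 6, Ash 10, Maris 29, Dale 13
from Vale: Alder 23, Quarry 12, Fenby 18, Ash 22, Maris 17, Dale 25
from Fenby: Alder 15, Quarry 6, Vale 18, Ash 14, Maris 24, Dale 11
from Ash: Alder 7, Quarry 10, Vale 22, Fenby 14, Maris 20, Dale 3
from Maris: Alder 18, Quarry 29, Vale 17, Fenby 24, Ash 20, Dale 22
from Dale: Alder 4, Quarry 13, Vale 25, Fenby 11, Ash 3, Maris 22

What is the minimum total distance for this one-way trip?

Minimum one-way distance = 56 min.

There are 6! = 720 possible orderings.
Alder→Quarry→Vale→Fenby→Ash→Maris→Dale: 17+12+18+14+20+22 = 103
Alder→Quarry→Vale→Fenby→Ash→Dale→Maris: 17+12+18+14+3+22 = 86
Alder→Quarry→Vale→Fenby→Maris→Ash→Dale: 17+12+18+24+20+3 = 94
Alder→Quarry→Vale→Fenby→Maris→Dale→Ash: 17+12+18+24+22+3 = 96
Alder→Quarry→Vale→Fenby→Dale→Ash→Maris: 17+12+18+11+3+20 = 81
Alder→Quarry→Vale→Fenby→Dale→Maris→Ash: 17+12+18+11+22+20 = 100
Alder→Quarry→Vale→Ash→Fenby→Maris→Dale: 17+12+22+14+24+22 = 111
Alder→Quarry→Vale→Ash→Fenby→Dale→Maris: 17+12+22+14+11+22 = 98
… (712 more)
Alder→Ash→Dale→Fenby→Quarry→Vale→Maris: 7+3+11+6+12+17 = 56  ← best
The minimum is 56.
One shortest path: Alder → Ash → Dale → Fenby → Quarry → Vale → Maris.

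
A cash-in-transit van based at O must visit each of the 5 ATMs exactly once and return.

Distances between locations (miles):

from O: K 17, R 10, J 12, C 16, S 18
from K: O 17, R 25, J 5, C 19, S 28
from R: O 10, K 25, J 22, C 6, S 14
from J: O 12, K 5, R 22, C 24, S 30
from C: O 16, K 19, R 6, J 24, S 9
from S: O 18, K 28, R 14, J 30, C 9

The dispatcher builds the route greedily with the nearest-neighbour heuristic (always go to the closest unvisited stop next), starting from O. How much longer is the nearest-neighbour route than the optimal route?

From O: R=10, J=12, C=16, K=17, S=18 → choose R (10).
From R: C=6, S=14, J=22, K=25 → choose C (6).
From C: S=9, K=19, J=24 → choose S (9).
From S: K=28, J=30 → choose K (28).
From K: J=5 → choose J (5).
NN route O → R → C → S → K → J → O costs 70.
Optimal: O → R → S → C → K → J → O costs 69 (by enumerating all 60 distinct tours).
Excess = 70 − 69 = 1.

Excess over optimum: 1 miles.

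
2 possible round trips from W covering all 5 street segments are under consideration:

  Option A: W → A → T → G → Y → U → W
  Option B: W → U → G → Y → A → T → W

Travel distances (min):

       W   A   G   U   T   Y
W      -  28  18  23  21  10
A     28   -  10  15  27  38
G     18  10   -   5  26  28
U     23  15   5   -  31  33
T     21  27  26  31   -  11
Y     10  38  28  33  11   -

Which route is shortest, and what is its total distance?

142 min — Option B is the shortest.

Option A: 28 + 27 + 26 + 28 + 33 + 23 = 165
Option B: 23 + 5 + 28 + 38 + 27 + 21 = 142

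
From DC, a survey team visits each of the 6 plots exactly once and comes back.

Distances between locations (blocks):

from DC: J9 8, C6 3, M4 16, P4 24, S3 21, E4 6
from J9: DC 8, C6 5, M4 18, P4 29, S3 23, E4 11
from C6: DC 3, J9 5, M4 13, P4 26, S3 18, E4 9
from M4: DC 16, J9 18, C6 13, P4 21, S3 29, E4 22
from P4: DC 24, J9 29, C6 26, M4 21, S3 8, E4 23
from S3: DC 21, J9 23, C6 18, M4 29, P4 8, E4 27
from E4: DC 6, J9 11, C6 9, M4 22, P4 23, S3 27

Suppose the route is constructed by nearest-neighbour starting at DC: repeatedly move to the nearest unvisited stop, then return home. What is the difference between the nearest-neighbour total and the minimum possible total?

From DC: C6=3, E4=6, J9=8, M4=16, S3=21, P4=24 → choose C6 (3).
From C6: J9=5, E4=9, M4=13, S3=18, P4=26 → choose J9 (5).
From J9: E4=11, M4=18, S3=23, P4=29 → choose E4 (11).
From E4: M4=22, P4=23, S3=27 → choose M4 (22).
From M4: P4=21, S3=29 → choose P4 (21).
From P4: S3=8 → choose S3 (8).
NN route DC → C6 → J9 → E4 → M4 → P4 → S3 → DC costs 91.
Optimal: DC → C6 → M4 → P4 → S3 → J9 → E4 → DC costs 85 (by enumerating all 360 distinct tours).
Excess = 91 − 85 = 6.

Excess over optimum: 6 blocks.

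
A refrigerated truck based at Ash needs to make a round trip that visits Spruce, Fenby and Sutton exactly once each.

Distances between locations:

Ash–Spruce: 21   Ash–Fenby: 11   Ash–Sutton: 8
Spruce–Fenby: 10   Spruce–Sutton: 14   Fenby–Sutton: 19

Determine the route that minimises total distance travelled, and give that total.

There are 3 distinct closed tours to check (reversals are equivalent).
Ash → Spruce → Fenby → Sutton → Ash: 21+10+19+8 = 58
Ash → Spruce → Sutton → Fenby → Ash: 21+14+19+11 = 65
Ash → Fenby → Spruce → Sutton → Ash: 11+10+14+8 = 43
The minimum is 43.
One optimal route: Ash → Fenby → Spruce → Sutton → Ash (or its reverse).

Shortest round trip = 43.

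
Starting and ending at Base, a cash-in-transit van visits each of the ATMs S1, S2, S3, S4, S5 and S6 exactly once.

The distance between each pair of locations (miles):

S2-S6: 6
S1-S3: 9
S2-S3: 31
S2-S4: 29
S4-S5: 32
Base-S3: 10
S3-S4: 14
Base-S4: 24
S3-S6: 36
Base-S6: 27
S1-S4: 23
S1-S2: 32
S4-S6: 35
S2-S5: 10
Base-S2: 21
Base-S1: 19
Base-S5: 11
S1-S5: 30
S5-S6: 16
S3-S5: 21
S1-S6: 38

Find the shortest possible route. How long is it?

Shortest round trip = 104 miles.

There are 360 distinct closed tours to check (reversals are equivalent).
Base→S1→S2→S3→S4→S5→S6→Base: 19+32+31+14+32+16+27 = 171
Base→S1→S2→S3→S4→S6→S5→Base: 19+32+31+14+35+16+11 = 158
Base→S1→S2→S3→S5→S4→S6→Base: 19+32+31+21+32+35+27 = 197
Base→S1→S2→S3→S5→S6→S4→Base: 19+32+31+21+16+35+24 = 178
Base→S1→S2→S3→S6→S4→S5→Base: 19+32+31+36+35+32+11 = 196
Base→S1→S2→S3→S6→S5→S4→Base: 19+32+31+36+16+32+24 = 190
Base→S1→S2→S4→S3→S5→S6→Base: 19+32+29+14+21+16+27 = 158
Base→S1→S2→S4→S3→S6→S5→Base: 19+32+29+14+36+16+11 = 157
… (352 more)
Base→S1→S3→S4→S2→S6→S5→Base: 19+9+14+29+6+16+11 = 104  ← best
The minimum is 104.
One optimal route: Base → S1 → S3 → S4 → S2 → S6 → S5 → Base (or its reverse).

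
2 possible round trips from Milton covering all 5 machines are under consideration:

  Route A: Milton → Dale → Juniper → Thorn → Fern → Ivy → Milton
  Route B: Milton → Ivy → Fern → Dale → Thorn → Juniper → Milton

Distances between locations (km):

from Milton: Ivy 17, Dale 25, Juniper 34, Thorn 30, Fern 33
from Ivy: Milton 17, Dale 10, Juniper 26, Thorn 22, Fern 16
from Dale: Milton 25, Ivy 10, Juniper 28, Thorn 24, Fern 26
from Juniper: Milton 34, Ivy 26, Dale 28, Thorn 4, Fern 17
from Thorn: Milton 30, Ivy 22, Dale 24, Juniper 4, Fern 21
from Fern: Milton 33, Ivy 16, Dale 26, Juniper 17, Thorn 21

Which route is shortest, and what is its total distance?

Shortest is Route A, total 111 km.

Route A: 25 + 28 + 4 + 21 + 16 + 17 = 111
Route B: 17 + 16 + 26 + 24 + 4 + 34 = 121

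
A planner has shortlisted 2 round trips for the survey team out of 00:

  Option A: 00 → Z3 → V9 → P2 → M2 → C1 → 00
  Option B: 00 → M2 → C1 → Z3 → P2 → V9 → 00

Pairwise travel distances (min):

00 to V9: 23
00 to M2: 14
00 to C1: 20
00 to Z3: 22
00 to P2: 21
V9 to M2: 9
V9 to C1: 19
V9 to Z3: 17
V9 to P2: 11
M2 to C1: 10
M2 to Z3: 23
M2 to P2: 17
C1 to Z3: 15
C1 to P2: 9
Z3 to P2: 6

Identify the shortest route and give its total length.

79 min — Option B is the shortest.

Option A: 22 + 17 + 11 + 17 + 10 + 20 = 97
Option B: 14 + 10 + 15 + 6 + 11 + 23 = 79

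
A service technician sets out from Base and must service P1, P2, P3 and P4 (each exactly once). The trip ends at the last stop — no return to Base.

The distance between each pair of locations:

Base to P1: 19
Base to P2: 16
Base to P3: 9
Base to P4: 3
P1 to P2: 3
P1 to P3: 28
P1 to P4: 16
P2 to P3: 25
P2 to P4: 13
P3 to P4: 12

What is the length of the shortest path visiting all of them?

There are 4! = 24 possible orderings.
Base - P1 - P2 - P3 - P4: 19+3+25+12 = 59
Base - P1 - P2 - P4 - P3: 19+3+13+12 = 47
Base - P1 - P3 - P2 - P4: 19+28+25+13 = 85
Base - P1 - P3 - P4 - P2: 19+28+12+13 = 72
Base - P1 - P4 - P2 - P3: 19+16+13+25 = 73
Base - P1 - P4 - P3 - P2: 19+16+12+25 = 72
Base - P2 - P1 - P3 - P4: 16+3+28+12 = 59
Base - P2 - P1 - P4 - P3: 16+3+16+12 = 47
Base - P2 - P3 - P1 - P4: 16+25+28+16 = 85
Base - P2 - P3 - P4 - P1: 16+25+12+16 = 69
Base - P2 - P4 - P1 - P3: 16+13+16+28 = 73
Base - P2 - P4 - P3 - P1: 16+13+12+28 = 69
Base - P3 - P1 - P2 - P4: 9+28+3+13 = 53
Base - P3 - P1 - P4 - P2: 9+28+16+13 = 66
… (10 more)
Base - P3 - P4 - P2 - P1: 9+12+13+3 = 37  ← best
The minimum is 37.
One shortest path: Base → P3 → P4 → P2 → P1.

Shortest open route: 37.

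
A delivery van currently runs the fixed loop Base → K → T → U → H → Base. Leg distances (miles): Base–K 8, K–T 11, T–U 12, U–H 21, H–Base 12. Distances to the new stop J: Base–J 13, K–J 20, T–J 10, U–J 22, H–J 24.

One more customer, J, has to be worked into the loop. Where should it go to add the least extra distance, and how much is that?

Minimum extra distance: 19 miles, inserting J between K and T.

Insertion cost between consecutive stops i–j is d(i,J) + d(J,j) − d(i,j):
  between Base and K: 13 + 20 − 8 = 25
  between K and T: 20 + 10 − 11 = 19
  between T and U: 10 + 22 − 12 = 20
  between U and H: 22 + 24 − 21 = 25
  between H and Base: 24 + 13 − 12 = 25
Cheapest insertion is between K and T, adding 19.
New total = 64 + 19 = 83.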